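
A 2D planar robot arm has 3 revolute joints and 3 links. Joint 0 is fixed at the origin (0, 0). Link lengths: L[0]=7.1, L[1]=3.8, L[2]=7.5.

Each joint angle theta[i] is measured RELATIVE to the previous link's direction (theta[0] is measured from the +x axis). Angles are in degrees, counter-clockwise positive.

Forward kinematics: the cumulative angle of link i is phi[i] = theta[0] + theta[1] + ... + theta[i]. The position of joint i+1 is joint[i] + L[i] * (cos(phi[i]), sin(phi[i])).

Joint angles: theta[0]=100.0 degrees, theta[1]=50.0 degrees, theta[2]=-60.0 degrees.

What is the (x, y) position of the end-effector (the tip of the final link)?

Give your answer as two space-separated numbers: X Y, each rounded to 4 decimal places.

joint[0] = (0.0000, 0.0000)  (base)
link 0: phi[0] = 100 = 100 deg
  cos(100 deg) = -0.1736, sin(100 deg) = 0.9848
  joint[1] = (0.0000, 0.0000) + 7.1 * (-0.1736, 0.9848) = (0.0000 + -1.2329, 0.0000 + 6.9921) = (-1.2329, 6.9921)
link 1: phi[1] = 100 + 50 = 150 deg
  cos(150 deg) = -0.8660, sin(150 deg) = 0.5000
  joint[2] = (-1.2329, 6.9921) + 3.8 * (-0.8660, 0.5000) = (-1.2329 + -3.2909, 6.9921 + 1.9000) = (-4.5238, 8.8921)
link 2: phi[2] = 100 + 50 + -60 = 90 deg
  cos(90 deg) = 0.0000, sin(90 deg) = 1.0000
  joint[3] = (-4.5238, 8.8921) + 7.5 * (0.0000, 1.0000) = (-4.5238 + 0.0000, 8.8921 + 7.5000) = (-4.5238, 16.3921)
End effector: (-4.5238, 16.3921)

Answer: -4.5238 16.3921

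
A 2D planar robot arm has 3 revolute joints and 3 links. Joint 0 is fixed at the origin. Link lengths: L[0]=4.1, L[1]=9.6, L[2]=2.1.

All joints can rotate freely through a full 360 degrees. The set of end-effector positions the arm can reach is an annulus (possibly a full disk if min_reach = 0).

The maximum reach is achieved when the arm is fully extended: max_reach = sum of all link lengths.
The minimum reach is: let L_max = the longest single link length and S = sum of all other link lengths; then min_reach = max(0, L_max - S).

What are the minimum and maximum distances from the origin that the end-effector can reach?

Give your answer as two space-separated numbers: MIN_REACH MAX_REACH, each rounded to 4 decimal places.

Answer: 3.4000 15.8000

Derivation:
Link lengths: [4.1, 9.6, 2.1]
max_reach = 4.1 + 9.6 + 2.1 = 15.8
L_max = max([4.1, 9.6, 2.1]) = 9.6
S (sum of others) = 15.8 - 9.6 = 6.2
min_reach = max(0, 9.6 - 6.2) = max(0, 3.4) = 3.4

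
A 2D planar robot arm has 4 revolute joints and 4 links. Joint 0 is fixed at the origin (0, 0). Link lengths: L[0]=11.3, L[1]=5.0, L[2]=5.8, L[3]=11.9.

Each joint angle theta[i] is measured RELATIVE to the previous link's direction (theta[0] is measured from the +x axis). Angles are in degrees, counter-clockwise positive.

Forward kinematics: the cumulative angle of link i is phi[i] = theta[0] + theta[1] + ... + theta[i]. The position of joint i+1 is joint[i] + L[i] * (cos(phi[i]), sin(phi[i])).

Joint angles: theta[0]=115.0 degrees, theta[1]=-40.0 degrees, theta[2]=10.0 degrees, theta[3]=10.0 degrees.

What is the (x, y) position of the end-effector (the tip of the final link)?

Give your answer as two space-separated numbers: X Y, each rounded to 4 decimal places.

Answer: -4.0131 32.7036

Derivation:
joint[0] = (0.0000, 0.0000)  (base)
link 0: phi[0] = 115 = 115 deg
  cos(115 deg) = -0.4226, sin(115 deg) = 0.9063
  joint[1] = (0.0000, 0.0000) + 11.3 * (-0.4226, 0.9063) = (0.0000 + -4.7756, 0.0000 + 10.2413) = (-4.7756, 10.2413)
link 1: phi[1] = 115 + -40 = 75 deg
  cos(75 deg) = 0.2588, sin(75 deg) = 0.9659
  joint[2] = (-4.7756, 10.2413) + 5 * (0.2588, 0.9659) = (-4.7756 + 1.2941, 10.2413 + 4.8296) = (-3.4815, 15.0709)
link 2: phi[2] = 115 + -40 + 10 = 85 deg
  cos(85 deg) = 0.0872, sin(85 deg) = 0.9962
  joint[3] = (-3.4815, 15.0709) + 5.8 * (0.0872, 0.9962) = (-3.4815 + 0.5055, 15.0709 + 5.7779) = (-2.9760, 20.8488)
link 3: phi[3] = 115 + -40 + 10 + 10 = 95 deg
  cos(95 deg) = -0.0872, sin(95 deg) = 0.9962
  joint[4] = (-2.9760, 20.8488) + 11.9 * (-0.0872, 0.9962) = (-2.9760 + -1.0372, 20.8488 + 11.8547) = (-4.0131, 32.7036)
End effector: (-4.0131, 32.7036)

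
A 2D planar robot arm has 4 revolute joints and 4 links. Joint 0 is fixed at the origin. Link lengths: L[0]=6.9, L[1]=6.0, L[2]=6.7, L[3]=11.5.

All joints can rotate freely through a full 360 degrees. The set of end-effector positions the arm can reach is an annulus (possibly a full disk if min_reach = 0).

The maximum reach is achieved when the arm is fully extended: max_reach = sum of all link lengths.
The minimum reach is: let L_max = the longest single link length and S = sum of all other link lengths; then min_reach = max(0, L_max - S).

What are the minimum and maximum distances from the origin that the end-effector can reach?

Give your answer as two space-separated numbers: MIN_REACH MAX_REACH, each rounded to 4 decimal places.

Link lengths: [6.9, 6.0, 6.7, 11.5]
max_reach = 6.9 + 6 + 6.7 + 11.5 = 31.1
L_max = max([6.9, 6.0, 6.7, 11.5]) = 11.5
S (sum of others) = 31.1 - 11.5 = 19.6
min_reach = max(0, 11.5 - 19.6) = max(0, -8.1) = 0

Answer: 0.0000 31.1000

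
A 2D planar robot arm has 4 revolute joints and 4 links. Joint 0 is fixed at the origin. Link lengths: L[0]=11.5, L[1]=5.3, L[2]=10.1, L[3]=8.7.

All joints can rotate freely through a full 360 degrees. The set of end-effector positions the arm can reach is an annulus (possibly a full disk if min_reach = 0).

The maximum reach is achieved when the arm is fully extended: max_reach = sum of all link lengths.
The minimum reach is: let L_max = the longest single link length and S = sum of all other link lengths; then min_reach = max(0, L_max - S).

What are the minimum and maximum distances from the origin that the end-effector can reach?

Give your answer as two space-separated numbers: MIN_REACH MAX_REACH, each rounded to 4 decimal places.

Link lengths: [11.5, 5.3, 10.1, 8.7]
max_reach = 11.5 + 5.3 + 10.1 + 8.7 = 35.6
L_max = max([11.5, 5.3, 10.1, 8.7]) = 11.5
S (sum of others) = 35.6 - 11.5 = 24.1
min_reach = max(0, 11.5 - 24.1) = max(0, -12.6) = 0

Answer: 0.0000 35.6000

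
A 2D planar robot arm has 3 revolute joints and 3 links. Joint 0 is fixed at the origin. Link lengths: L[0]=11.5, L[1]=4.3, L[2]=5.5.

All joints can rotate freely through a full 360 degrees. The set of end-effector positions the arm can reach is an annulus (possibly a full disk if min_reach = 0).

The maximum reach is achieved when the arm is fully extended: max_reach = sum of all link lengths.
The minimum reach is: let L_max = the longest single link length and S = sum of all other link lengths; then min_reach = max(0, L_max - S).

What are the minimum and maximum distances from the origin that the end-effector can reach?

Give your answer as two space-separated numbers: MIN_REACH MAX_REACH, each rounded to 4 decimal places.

Answer: 1.7000 21.3000

Derivation:
Link lengths: [11.5, 4.3, 5.5]
max_reach = 11.5 + 4.3 + 5.5 = 21.3
L_max = max([11.5, 4.3, 5.5]) = 11.5
S (sum of others) = 21.3 - 11.5 = 9.8
min_reach = max(0, 11.5 - 9.8) = max(0, 1.7) = 1.7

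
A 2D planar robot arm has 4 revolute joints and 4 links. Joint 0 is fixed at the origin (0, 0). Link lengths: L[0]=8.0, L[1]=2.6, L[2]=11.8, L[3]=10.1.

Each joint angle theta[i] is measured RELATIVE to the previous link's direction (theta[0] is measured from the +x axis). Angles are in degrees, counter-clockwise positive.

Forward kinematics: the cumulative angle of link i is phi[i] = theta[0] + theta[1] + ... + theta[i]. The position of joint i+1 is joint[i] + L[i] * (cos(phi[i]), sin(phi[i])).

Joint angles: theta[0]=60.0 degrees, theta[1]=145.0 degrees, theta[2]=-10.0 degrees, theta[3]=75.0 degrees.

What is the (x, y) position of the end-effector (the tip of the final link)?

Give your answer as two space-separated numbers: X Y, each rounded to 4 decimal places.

Answer: -9.7543 -7.3247

Derivation:
joint[0] = (0.0000, 0.0000)  (base)
link 0: phi[0] = 60 = 60 deg
  cos(60 deg) = 0.5000, sin(60 deg) = 0.8660
  joint[1] = (0.0000, 0.0000) + 8 * (0.5000, 0.8660) = (0.0000 + 4.0000, 0.0000 + 6.9282) = (4.0000, 6.9282)
link 1: phi[1] = 60 + 145 = 205 deg
  cos(205 deg) = -0.9063, sin(205 deg) = -0.4226
  joint[2] = (4.0000, 6.9282) + 2.6 * (-0.9063, -0.4226) = (4.0000 + -2.3564, 6.9282 + -1.0988) = (1.6436, 5.8294)
link 2: phi[2] = 60 + 145 + -10 = 195 deg
  cos(195 deg) = -0.9659, sin(195 deg) = -0.2588
  joint[3] = (1.6436, 5.8294) + 11.8 * (-0.9659, -0.2588) = (1.6436 + -11.3979, 5.8294 + -3.0541) = (-9.7543, 2.7753)
link 3: phi[3] = 60 + 145 + -10 + 75 = 270 deg
  cos(270 deg) = -0.0000, sin(270 deg) = -1.0000
  joint[4] = (-9.7543, 2.7753) + 10.1 * (-0.0000, -1.0000) = (-9.7543 + -0.0000, 2.7753 + -10.1000) = (-9.7543, -7.3247)
End effector: (-9.7543, -7.3247)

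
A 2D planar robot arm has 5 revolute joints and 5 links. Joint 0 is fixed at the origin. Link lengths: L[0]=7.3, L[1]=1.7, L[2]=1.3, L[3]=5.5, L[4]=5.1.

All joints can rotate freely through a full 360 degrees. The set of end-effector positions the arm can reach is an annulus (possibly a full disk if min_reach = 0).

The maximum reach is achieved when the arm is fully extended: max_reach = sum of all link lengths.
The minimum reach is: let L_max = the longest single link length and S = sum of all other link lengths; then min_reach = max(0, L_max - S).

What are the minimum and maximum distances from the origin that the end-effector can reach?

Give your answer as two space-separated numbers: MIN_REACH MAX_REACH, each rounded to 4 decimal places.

Answer: 0.0000 20.9000

Derivation:
Link lengths: [7.3, 1.7, 1.3, 5.5, 5.1]
max_reach = 7.3 + 1.7 + 1.3 + 5.5 + 5.1 = 20.9
L_max = max([7.3, 1.7, 1.3, 5.5, 5.1]) = 7.3
S (sum of others) = 20.9 - 7.3 = 13.6
min_reach = max(0, 7.3 - 13.6) = max(0, -6.3) = 0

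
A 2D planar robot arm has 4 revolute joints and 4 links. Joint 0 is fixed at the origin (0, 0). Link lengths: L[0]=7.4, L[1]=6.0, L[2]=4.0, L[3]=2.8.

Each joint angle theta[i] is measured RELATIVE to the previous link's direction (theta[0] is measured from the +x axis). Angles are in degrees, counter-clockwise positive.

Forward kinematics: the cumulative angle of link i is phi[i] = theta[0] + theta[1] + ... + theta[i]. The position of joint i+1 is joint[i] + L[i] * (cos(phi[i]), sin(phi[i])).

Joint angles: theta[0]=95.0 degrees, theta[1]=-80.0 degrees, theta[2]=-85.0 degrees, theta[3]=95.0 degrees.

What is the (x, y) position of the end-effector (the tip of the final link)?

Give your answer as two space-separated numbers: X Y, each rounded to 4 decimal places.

Answer: 9.0563 6.3493

Derivation:
joint[0] = (0.0000, 0.0000)  (base)
link 0: phi[0] = 95 = 95 deg
  cos(95 deg) = -0.0872, sin(95 deg) = 0.9962
  joint[1] = (0.0000, 0.0000) + 7.4 * (-0.0872, 0.9962) = (0.0000 + -0.6450, 0.0000 + 7.3718) = (-0.6450, 7.3718)
link 1: phi[1] = 95 + -80 = 15 deg
  cos(15 deg) = 0.9659, sin(15 deg) = 0.2588
  joint[2] = (-0.6450, 7.3718) + 6 * (0.9659, 0.2588) = (-0.6450 + 5.7956, 7.3718 + 1.5529) = (5.1506, 8.9248)
link 2: phi[2] = 95 + -80 + -85 = -70 deg
  cos(-70 deg) = 0.3420, sin(-70 deg) = -0.9397
  joint[3] = (5.1506, 8.9248) + 4 * (0.3420, -0.9397) = (5.1506 + 1.3681, 8.9248 + -3.7588) = (6.5187, 5.1660)
link 3: phi[3] = 95 + -80 + -85 + 95 = 25 deg
  cos(25 deg) = 0.9063, sin(25 deg) = 0.4226
  joint[4] = (6.5187, 5.1660) + 2.8 * (0.9063, 0.4226) = (6.5187 + 2.5377, 5.1660 + 1.1833) = (9.0563, 6.3493)
End effector: (9.0563, 6.3493)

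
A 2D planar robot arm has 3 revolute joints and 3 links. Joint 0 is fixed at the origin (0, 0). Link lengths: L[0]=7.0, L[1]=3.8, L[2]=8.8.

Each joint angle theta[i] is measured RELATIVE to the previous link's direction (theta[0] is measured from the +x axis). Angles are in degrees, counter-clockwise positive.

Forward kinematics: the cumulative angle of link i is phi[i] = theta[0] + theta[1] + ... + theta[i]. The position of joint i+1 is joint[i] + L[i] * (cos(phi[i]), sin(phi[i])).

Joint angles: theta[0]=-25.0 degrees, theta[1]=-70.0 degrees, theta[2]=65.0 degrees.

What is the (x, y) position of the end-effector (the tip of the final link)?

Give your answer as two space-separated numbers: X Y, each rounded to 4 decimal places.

joint[0] = (0.0000, 0.0000)  (base)
link 0: phi[0] = -25 = -25 deg
  cos(-25 deg) = 0.9063, sin(-25 deg) = -0.4226
  joint[1] = (0.0000, 0.0000) + 7 * (0.9063, -0.4226) = (0.0000 + 6.3442, 0.0000 + -2.9583) = (6.3442, -2.9583)
link 1: phi[1] = -25 + -70 = -95 deg
  cos(-95 deg) = -0.0872, sin(-95 deg) = -0.9962
  joint[2] = (6.3442, -2.9583) + 3.8 * (-0.0872, -0.9962) = (6.3442 + -0.3312, -2.9583 + -3.7855) = (6.0130, -6.7439)
link 2: phi[2] = -25 + -70 + 65 = -30 deg
  cos(-30 deg) = 0.8660, sin(-30 deg) = -0.5000
  joint[3] = (6.0130, -6.7439) + 8.8 * (0.8660, -0.5000) = (6.0130 + 7.6210, -6.7439 + -4.4000) = (13.6340, -11.1439)
End effector: (13.6340, -11.1439)

Answer: 13.6340 -11.1439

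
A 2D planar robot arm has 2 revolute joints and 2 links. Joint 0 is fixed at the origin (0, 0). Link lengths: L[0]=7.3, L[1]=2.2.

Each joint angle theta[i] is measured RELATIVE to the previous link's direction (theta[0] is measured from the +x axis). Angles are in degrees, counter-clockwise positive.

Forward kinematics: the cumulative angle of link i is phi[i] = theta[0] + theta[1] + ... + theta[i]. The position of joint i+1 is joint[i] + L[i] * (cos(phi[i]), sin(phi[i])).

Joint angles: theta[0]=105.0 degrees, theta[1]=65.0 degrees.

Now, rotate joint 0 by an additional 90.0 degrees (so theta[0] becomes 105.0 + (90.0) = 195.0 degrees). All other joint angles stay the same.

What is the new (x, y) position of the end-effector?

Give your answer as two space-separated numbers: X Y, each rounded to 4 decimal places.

Answer: -7.4333 -4.0560

Derivation:
joint[0] = (0.0000, 0.0000)  (base)
link 0: phi[0] = 195 = 195 deg
  cos(195 deg) = -0.9659, sin(195 deg) = -0.2588
  joint[1] = (0.0000, 0.0000) + 7.3 * (-0.9659, -0.2588) = (0.0000 + -7.0513, 0.0000 + -1.8894) = (-7.0513, -1.8894)
link 1: phi[1] = 195 + 65 = 260 deg
  cos(260 deg) = -0.1736, sin(260 deg) = -0.9848
  joint[2] = (-7.0513, -1.8894) + 2.2 * (-0.1736, -0.9848) = (-7.0513 + -0.3820, -1.8894 + -2.1666) = (-7.4333, -4.0560)
End effector: (-7.4333, -4.0560)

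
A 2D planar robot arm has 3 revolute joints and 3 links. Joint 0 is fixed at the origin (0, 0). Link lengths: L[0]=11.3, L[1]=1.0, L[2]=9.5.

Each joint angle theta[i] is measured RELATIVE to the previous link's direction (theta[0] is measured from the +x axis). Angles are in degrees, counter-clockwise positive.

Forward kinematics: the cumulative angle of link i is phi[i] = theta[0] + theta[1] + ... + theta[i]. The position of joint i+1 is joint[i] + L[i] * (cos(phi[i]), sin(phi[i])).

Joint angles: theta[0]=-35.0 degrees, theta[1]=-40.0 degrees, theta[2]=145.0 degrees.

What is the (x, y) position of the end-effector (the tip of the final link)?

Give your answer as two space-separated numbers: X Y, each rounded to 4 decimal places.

joint[0] = (0.0000, 0.0000)  (base)
link 0: phi[0] = -35 = -35 deg
  cos(-35 deg) = 0.8192, sin(-35 deg) = -0.5736
  joint[1] = (0.0000, 0.0000) + 11.3 * (0.8192, -0.5736) = (0.0000 + 9.2564, 0.0000 + -6.4814) = (9.2564, -6.4814)
link 1: phi[1] = -35 + -40 = -75 deg
  cos(-75 deg) = 0.2588, sin(-75 deg) = -0.9659
  joint[2] = (9.2564, -6.4814) + 1 * (0.2588, -0.9659) = (9.2564 + 0.2588, -6.4814 + -0.9659) = (9.5152, -7.4473)
link 2: phi[2] = -35 + -40 + 145 = 70 deg
  cos(70 deg) = 0.3420, sin(70 deg) = 0.9397
  joint[3] = (9.5152, -7.4473) + 9.5 * (0.3420, 0.9397) = (9.5152 + 3.2492, -7.4473 + 8.9271) = (12.7644, 1.4797)
End effector: (12.7644, 1.4797)

Answer: 12.7644 1.4797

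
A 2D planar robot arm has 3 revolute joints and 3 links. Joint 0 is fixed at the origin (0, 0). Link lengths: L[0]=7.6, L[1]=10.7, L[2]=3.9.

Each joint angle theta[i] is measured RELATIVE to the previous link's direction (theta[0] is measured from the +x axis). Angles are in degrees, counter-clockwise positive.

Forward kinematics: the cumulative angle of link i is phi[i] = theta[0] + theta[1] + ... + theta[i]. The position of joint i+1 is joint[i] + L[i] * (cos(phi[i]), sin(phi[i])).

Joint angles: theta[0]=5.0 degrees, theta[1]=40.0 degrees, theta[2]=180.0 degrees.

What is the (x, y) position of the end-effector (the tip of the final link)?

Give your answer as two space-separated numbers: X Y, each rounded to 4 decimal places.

joint[0] = (0.0000, 0.0000)  (base)
link 0: phi[0] = 5 = 5 deg
  cos(5 deg) = 0.9962, sin(5 deg) = 0.0872
  joint[1] = (0.0000, 0.0000) + 7.6 * (0.9962, 0.0872) = (0.0000 + 7.5711, 0.0000 + 0.6624) = (7.5711, 0.6624)
link 1: phi[1] = 5 + 40 = 45 deg
  cos(45 deg) = 0.7071, sin(45 deg) = 0.7071
  joint[2] = (7.5711, 0.6624) + 10.7 * (0.7071, 0.7071) = (7.5711 + 7.5660, 0.6624 + 7.5660) = (15.1371, 8.2284)
link 2: phi[2] = 5 + 40 + 180 = 225 deg
  cos(225 deg) = -0.7071, sin(225 deg) = -0.7071
  joint[3] = (15.1371, 8.2284) + 3.9 * (-0.7071, -0.7071) = (15.1371 + -2.7577, 8.2284 + -2.7577) = (12.3794, 5.4707)
End effector: (12.3794, 5.4707)

Answer: 12.3794 5.4707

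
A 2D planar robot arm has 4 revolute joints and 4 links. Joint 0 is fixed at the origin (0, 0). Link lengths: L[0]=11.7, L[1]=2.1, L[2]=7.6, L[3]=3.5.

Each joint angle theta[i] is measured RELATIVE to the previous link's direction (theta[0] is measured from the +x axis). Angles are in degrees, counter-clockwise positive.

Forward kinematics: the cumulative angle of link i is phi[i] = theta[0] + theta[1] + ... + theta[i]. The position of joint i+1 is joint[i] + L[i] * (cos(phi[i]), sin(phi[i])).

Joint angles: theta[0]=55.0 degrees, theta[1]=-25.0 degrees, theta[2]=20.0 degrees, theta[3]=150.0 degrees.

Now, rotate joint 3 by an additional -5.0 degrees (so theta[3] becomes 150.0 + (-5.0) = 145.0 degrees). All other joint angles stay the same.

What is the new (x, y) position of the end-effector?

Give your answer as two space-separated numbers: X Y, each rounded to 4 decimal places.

Answer: 10.0339 15.5502

Derivation:
joint[0] = (0.0000, 0.0000)  (base)
link 0: phi[0] = 55 = 55 deg
  cos(55 deg) = 0.5736, sin(55 deg) = 0.8192
  joint[1] = (0.0000, 0.0000) + 11.7 * (0.5736, 0.8192) = (0.0000 + 6.7108, 0.0000 + 9.5841) = (6.7108, 9.5841)
link 1: phi[1] = 55 + -25 = 30 deg
  cos(30 deg) = 0.8660, sin(30 deg) = 0.5000
  joint[2] = (6.7108, 9.5841) + 2.1 * (0.8660, 0.5000) = (6.7108 + 1.8187, 9.5841 + 1.0500) = (8.5295, 10.6341)
link 2: phi[2] = 55 + -25 + 20 = 50 deg
  cos(50 deg) = 0.6428, sin(50 deg) = 0.7660
  joint[3] = (8.5295, 10.6341) + 7.6 * (0.6428, 0.7660) = (8.5295 + 4.8852, 10.6341 + 5.8219) = (13.4147, 16.4560)
link 3: phi[3] = 55 + -25 + 20 + 145 = 195 deg
  cos(195 deg) = -0.9659, sin(195 deg) = -0.2588
  joint[4] = (13.4147, 16.4560) + 3.5 * (-0.9659, -0.2588) = (13.4147 + -3.3807, 16.4560 + -0.9059) = (10.0339, 15.5502)
End effector: (10.0339, 15.5502)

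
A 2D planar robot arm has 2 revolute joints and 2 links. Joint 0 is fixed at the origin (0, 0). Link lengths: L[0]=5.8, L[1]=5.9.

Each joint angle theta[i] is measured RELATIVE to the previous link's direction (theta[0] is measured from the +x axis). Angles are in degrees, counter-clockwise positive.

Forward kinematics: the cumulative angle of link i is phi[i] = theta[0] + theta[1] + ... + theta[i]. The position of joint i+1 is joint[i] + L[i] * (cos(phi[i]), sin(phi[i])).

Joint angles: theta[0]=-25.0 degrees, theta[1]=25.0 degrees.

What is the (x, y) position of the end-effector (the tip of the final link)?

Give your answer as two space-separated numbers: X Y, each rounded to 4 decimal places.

joint[0] = (0.0000, 0.0000)  (base)
link 0: phi[0] = -25 = -25 deg
  cos(-25 deg) = 0.9063, sin(-25 deg) = -0.4226
  joint[1] = (0.0000, 0.0000) + 5.8 * (0.9063, -0.4226) = (0.0000 + 5.2566, 0.0000 + -2.4512) = (5.2566, -2.4512)
link 1: phi[1] = -25 + 25 = 0 deg
  cos(0 deg) = 1.0000, sin(0 deg) = 0.0000
  joint[2] = (5.2566, -2.4512) + 5.9 * (1.0000, 0.0000) = (5.2566 + 5.9000, -2.4512 + 0.0000) = (11.1566, -2.4512)
End effector: (11.1566, -2.4512)

Answer: 11.1566 -2.4512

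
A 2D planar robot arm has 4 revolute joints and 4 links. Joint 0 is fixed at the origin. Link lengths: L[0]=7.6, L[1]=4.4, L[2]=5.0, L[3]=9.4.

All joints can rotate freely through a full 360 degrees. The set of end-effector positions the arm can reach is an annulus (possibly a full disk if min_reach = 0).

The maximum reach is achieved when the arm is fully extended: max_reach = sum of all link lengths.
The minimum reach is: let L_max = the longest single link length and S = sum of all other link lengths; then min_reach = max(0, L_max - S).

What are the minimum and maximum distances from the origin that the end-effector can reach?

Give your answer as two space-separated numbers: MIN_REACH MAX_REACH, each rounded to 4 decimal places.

Link lengths: [7.6, 4.4, 5.0, 9.4]
max_reach = 7.6 + 4.4 + 5 + 9.4 = 26.4
L_max = max([7.6, 4.4, 5.0, 9.4]) = 9.4
S (sum of others) = 26.4 - 9.4 = 17
min_reach = max(0, 9.4 - 17) = max(0, -7.6) = 0

Answer: 0.0000 26.4000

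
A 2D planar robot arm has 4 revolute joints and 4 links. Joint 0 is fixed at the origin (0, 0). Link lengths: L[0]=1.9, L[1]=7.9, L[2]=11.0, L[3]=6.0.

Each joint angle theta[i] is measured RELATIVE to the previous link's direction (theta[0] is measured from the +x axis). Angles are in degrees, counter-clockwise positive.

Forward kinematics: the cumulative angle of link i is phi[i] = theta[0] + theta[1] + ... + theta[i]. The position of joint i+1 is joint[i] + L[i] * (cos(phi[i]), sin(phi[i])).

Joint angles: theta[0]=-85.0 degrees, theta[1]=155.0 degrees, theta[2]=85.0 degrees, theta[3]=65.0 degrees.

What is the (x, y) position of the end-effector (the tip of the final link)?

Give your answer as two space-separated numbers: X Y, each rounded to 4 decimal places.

joint[0] = (0.0000, 0.0000)  (base)
link 0: phi[0] = -85 = -85 deg
  cos(-85 deg) = 0.0872, sin(-85 deg) = -0.9962
  joint[1] = (0.0000, 0.0000) + 1.9 * (0.0872, -0.9962) = (0.0000 + 0.1656, 0.0000 + -1.8928) = (0.1656, -1.8928)
link 1: phi[1] = -85 + 155 = 70 deg
  cos(70 deg) = 0.3420, sin(70 deg) = 0.9397
  joint[2] = (0.1656, -1.8928) + 7.9 * (0.3420, 0.9397) = (0.1656 + 2.7020, -1.8928 + 7.4236) = (2.8676, 5.5308)
link 2: phi[2] = -85 + 155 + 85 = 155 deg
  cos(155 deg) = -0.9063, sin(155 deg) = 0.4226
  joint[3] = (2.8676, 5.5308) + 11 * (-0.9063, 0.4226) = (2.8676 + -9.9694, 5.5308 + 4.6488) = (-7.1018, 10.1796)
link 3: phi[3] = -85 + 155 + 85 + 65 = 220 deg
  cos(220 deg) = -0.7660, sin(220 deg) = -0.6428
  joint[4] = (-7.1018, 10.1796) + 6 * (-0.7660, -0.6428) = (-7.1018 + -4.5963, 10.1796 + -3.8567) = (-11.6981, 6.3229)
End effector: (-11.6981, 6.3229)

Answer: -11.6981 6.3229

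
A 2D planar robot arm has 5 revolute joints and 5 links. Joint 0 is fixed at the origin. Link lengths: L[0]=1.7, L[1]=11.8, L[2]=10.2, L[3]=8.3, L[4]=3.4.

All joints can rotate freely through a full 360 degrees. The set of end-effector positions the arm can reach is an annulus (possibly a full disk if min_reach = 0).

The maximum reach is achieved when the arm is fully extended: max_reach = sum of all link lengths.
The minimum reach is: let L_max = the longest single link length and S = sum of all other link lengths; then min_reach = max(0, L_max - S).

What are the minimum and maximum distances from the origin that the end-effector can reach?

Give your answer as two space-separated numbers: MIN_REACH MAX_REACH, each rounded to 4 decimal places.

Link lengths: [1.7, 11.8, 10.2, 8.3, 3.4]
max_reach = 1.7 + 11.8 + 10.2 + 8.3 + 3.4 = 35.4
L_max = max([1.7, 11.8, 10.2, 8.3, 3.4]) = 11.8
S (sum of others) = 35.4 - 11.8 = 23.6
min_reach = max(0, 11.8 - 23.6) = max(0, -11.8) = 0

Answer: 0.0000 35.4000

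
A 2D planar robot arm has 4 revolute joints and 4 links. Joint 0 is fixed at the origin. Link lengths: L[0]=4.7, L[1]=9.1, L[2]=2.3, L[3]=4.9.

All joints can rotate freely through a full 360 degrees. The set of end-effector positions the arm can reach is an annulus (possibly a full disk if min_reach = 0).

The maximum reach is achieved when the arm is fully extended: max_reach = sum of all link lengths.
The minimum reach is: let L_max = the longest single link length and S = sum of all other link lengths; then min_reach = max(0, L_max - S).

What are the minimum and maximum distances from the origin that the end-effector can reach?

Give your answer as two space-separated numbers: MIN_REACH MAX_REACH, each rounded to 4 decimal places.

Answer: 0.0000 21.0000

Derivation:
Link lengths: [4.7, 9.1, 2.3, 4.9]
max_reach = 4.7 + 9.1 + 2.3 + 4.9 = 21
L_max = max([4.7, 9.1, 2.3, 4.9]) = 9.1
S (sum of others) = 21 - 9.1 = 11.9
min_reach = max(0, 9.1 - 11.9) = max(0, -2.8) = 0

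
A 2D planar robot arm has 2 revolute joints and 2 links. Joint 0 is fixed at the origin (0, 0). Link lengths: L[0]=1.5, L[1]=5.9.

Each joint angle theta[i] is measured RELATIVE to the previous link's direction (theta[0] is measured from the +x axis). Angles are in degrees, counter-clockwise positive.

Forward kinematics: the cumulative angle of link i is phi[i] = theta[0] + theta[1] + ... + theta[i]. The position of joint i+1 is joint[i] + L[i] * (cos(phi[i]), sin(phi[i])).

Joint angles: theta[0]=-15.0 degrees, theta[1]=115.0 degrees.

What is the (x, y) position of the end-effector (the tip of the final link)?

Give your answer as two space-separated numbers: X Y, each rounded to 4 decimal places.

joint[0] = (0.0000, 0.0000)  (base)
link 0: phi[0] = -15 = -15 deg
  cos(-15 deg) = 0.9659, sin(-15 deg) = -0.2588
  joint[1] = (0.0000, 0.0000) + 1.5 * (0.9659, -0.2588) = (0.0000 + 1.4489, 0.0000 + -0.3882) = (1.4489, -0.3882)
link 1: phi[1] = -15 + 115 = 100 deg
  cos(100 deg) = -0.1736, sin(100 deg) = 0.9848
  joint[2] = (1.4489, -0.3882) + 5.9 * (-0.1736, 0.9848) = (1.4489 + -1.0245, -0.3882 + 5.8104) = (0.4244, 5.4221)
End effector: (0.4244, 5.4221)

Answer: 0.4244 5.4221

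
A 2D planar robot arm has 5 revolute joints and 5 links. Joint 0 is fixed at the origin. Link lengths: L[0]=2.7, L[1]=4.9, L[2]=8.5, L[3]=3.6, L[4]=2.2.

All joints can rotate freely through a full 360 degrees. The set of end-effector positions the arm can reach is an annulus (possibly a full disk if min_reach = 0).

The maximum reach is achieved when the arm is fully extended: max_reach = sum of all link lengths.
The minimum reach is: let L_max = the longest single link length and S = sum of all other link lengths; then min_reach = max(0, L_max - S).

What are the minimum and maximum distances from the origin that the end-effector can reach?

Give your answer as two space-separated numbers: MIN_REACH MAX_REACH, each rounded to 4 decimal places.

Link lengths: [2.7, 4.9, 8.5, 3.6, 2.2]
max_reach = 2.7 + 4.9 + 8.5 + 3.6 + 2.2 = 21.9
L_max = max([2.7, 4.9, 8.5, 3.6, 2.2]) = 8.5
S (sum of others) = 21.9 - 8.5 = 13.4
min_reach = max(0, 8.5 - 13.4) = max(0, -4.9) = 0

Answer: 0.0000 21.9000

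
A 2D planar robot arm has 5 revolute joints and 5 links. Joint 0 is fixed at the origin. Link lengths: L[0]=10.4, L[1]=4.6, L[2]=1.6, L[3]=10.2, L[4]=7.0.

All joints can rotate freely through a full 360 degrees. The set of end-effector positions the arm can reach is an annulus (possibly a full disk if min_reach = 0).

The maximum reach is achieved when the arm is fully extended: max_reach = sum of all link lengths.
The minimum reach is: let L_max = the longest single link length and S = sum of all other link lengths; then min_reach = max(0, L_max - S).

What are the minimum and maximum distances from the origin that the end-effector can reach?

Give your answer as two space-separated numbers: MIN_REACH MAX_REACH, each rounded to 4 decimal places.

Link lengths: [10.4, 4.6, 1.6, 10.2, 7.0]
max_reach = 10.4 + 4.6 + 1.6 + 10.2 + 7 = 33.8
L_max = max([10.4, 4.6, 1.6, 10.2, 7.0]) = 10.4
S (sum of others) = 33.8 - 10.4 = 23.4
min_reach = max(0, 10.4 - 23.4) = max(0, -13) = 0

Answer: 0.0000 33.8000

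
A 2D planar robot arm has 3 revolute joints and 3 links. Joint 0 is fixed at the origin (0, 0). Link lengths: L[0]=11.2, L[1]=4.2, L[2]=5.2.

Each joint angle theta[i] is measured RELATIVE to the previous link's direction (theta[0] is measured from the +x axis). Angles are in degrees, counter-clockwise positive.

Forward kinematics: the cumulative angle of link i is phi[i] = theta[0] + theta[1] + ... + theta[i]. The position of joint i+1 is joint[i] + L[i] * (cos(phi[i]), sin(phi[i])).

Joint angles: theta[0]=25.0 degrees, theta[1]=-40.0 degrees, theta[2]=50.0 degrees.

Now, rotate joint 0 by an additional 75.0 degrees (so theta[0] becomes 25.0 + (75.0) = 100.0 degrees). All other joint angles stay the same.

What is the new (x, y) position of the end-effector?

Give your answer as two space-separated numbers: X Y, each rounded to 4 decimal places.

joint[0] = (0.0000, 0.0000)  (base)
link 0: phi[0] = 100 = 100 deg
  cos(100 deg) = -0.1736, sin(100 deg) = 0.9848
  joint[1] = (0.0000, 0.0000) + 11.2 * (-0.1736, 0.9848) = (0.0000 + -1.9449, 0.0000 + 11.0298) = (-1.9449, 11.0298)
link 1: phi[1] = 100 + -40 = 60 deg
  cos(60 deg) = 0.5000, sin(60 deg) = 0.8660
  joint[2] = (-1.9449, 11.0298) + 4.2 * (0.5000, 0.8660) = (-1.9449 + 2.1000, 11.0298 + 3.6373) = (0.1551, 14.6672)
link 2: phi[2] = 100 + -40 + 50 = 110 deg
  cos(110 deg) = -0.3420, sin(110 deg) = 0.9397
  joint[3] = (0.1551, 14.6672) + 5.2 * (-0.3420, 0.9397) = (0.1551 + -1.7785, 14.6672 + 4.8864) = (-1.6234, 19.5536)
End effector: (-1.6234, 19.5536)

Answer: -1.6234 19.5536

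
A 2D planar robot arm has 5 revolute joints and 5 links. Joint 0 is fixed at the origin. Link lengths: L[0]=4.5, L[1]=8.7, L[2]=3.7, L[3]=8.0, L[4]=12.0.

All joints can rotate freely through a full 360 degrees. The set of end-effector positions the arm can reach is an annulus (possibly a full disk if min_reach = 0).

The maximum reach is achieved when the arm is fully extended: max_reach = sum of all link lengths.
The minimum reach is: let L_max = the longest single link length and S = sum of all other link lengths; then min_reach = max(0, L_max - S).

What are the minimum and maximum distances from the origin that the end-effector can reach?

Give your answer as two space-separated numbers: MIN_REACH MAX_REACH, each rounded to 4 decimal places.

Link lengths: [4.5, 8.7, 3.7, 8.0, 12.0]
max_reach = 4.5 + 8.7 + 3.7 + 8 + 12 = 36.9
L_max = max([4.5, 8.7, 3.7, 8.0, 12.0]) = 12
S (sum of others) = 36.9 - 12 = 24.9
min_reach = max(0, 12 - 24.9) = max(0, -12.9) = 0

Answer: 0.0000 36.9000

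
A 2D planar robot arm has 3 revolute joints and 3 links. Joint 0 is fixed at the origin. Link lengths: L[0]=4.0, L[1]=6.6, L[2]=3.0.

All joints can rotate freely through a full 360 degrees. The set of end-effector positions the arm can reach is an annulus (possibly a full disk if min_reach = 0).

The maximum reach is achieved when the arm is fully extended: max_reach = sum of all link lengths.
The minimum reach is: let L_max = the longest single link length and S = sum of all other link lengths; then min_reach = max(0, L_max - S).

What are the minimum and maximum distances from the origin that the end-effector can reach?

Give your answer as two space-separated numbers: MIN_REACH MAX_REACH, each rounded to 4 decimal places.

Answer: 0.0000 13.6000

Derivation:
Link lengths: [4.0, 6.6, 3.0]
max_reach = 4 + 6.6 + 3 = 13.6
L_max = max([4.0, 6.6, 3.0]) = 6.6
S (sum of others) = 13.6 - 6.6 = 7
min_reach = max(0, 6.6 - 7) = max(0, -0.4) = 0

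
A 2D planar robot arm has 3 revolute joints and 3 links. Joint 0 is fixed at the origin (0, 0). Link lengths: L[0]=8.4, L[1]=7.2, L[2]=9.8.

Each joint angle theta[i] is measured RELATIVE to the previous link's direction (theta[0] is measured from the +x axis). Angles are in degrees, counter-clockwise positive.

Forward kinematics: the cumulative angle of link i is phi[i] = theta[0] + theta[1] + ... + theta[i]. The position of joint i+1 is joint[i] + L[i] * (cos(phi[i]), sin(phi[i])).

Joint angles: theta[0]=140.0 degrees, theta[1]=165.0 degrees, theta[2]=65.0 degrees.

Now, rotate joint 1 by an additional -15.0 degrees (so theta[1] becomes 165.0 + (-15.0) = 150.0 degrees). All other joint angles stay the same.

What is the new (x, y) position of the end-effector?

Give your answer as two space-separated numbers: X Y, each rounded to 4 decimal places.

Answer: 5.7905 -2.2205

Derivation:
joint[0] = (0.0000, 0.0000)  (base)
link 0: phi[0] = 140 = 140 deg
  cos(140 deg) = -0.7660, sin(140 deg) = 0.6428
  joint[1] = (0.0000, 0.0000) + 8.4 * (-0.7660, 0.6428) = (0.0000 + -6.4348, 0.0000 + 5.3994) = (-6.4348, 5.3994)
link 1: phi[1] = 140 + 150 = 290 deg
  cos(290 deg) = 0.3420, sin(290 deg) = -0.9397
  joint[2] = (-6.4348, 5.3994) + 7.2 * (0.3420, -0.9397) = (-6.4348 + 2.4625, 5.3994 + -6.7658) = (-3.9722, -1.3664)
link 2: phi[2] = 140 + 150 + 65 = 355 deg
  cos(355 deg) = 0.9962, sin(355 deg) = -0.0872
  joint[3] = (-3.9722, -1.3664) + 9.8 * (0.9962, -0.0872) = (-3.9722 + 9.7627, -1.3664 + -0.8541) = (5.7905, -2.2205)
End effector: (5.7905, -2.2205)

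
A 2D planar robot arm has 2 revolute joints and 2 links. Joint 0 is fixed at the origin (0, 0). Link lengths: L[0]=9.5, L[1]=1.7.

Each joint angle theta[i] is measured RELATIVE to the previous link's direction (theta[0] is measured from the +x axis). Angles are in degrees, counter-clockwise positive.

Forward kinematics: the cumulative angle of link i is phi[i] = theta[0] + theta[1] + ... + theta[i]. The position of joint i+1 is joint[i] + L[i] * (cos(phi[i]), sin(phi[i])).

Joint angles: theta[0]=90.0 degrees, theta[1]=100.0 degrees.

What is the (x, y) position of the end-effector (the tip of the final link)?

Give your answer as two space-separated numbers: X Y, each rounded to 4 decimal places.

Answer: -1.6742 9.2048

Derivation:
joint[0] = (0.0000, 0.0000)  (base)
link 0: phi[0] = 90 = 90 deg
  cos(90 deg) = 0.0000, sin(90 deg) = 1.0000
  joint[1] = (0.0000, 0.0000) + 9.5 * (0.0000, 1.0000) = (0.0000 + 0.0000, 0.0000 + 9.5000) = (0.0000, 9.5000)
link 1: phi[1] = 90 + 100 = 190 deg
  cos(190 deg) = -0.9848, sin(190 deg) = -0.1736
  joint[2] = (0.0000, 9.5000) + 1.7 * (-0.9848, -0.1736) = (0.0000 + -1.6742, 9.5000 + -0.2952) = (-1.6742, 9.2048)
End effector: (-1.6742, 9.2048)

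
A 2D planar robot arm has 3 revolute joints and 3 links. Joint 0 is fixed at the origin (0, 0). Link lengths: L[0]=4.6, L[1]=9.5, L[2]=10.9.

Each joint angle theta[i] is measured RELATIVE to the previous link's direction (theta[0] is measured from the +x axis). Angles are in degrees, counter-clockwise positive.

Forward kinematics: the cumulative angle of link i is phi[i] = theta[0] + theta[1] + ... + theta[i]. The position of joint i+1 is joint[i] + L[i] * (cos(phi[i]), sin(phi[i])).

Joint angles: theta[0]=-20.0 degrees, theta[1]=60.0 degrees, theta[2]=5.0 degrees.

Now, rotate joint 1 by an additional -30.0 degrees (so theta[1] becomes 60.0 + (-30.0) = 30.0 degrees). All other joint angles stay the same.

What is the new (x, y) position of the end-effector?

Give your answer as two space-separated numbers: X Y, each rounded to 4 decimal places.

Answer: 24.2069 2.8975

Derivation:
joint[0] = (0.0000, 0.0000)  (base)
link 0: phi[0] = -20 = -20 deg
  cos(-20 deg) = 0.9397, sin(-20 deg) = -0.3420
  joint[1] = (0.0000, 0.0000) + 4.6 * (0.9397, -0.3420) = (0.0000 + 4.3226, 0.0000 + -1.5733) = (4.3226, -1.5733)
link 1: phi[1] = -20 + 30 = 10 deg
  cos(10 deg) = 0.9848, sin(10 deg) = 0.1736
  joint[2] = (4.3226, -1.5733) + 9.5 * (0.9848, 0.1736) = (4.3226 + 9.3557, -1.5733 + 1.6497) = (13.6783, 0.0764)
link 2: phi[2] = -20 + 30 + 5 = 15 deg
  cos(15 deg) = 0.9659, sin(15 deg) = 0.2588
  joint[3] = (13.6783, 0.0764) + 10.9 * (0.9659, 0.2588) = (13.6783 + 10.5286, 0.0764 + 2.8211) = (24.2069, 2.8975)
End effector: (24.2069, 2.8975)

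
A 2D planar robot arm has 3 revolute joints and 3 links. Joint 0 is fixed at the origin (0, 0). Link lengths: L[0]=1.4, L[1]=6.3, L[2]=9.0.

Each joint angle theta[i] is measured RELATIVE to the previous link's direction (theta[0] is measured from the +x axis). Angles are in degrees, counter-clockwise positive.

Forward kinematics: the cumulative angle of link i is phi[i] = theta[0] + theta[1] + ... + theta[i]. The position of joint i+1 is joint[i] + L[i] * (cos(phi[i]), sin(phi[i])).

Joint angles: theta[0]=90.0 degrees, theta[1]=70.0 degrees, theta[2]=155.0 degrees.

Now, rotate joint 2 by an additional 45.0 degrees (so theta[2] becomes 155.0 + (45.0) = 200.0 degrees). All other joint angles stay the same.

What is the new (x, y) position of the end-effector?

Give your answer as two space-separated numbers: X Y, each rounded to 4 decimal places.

joint[0] = (0.0000, 0.0000)  (base)
link 0: phi[0] = 90 = 90 deg
  cos(90 deg) = 0.0000, sin(90 deg) = 1.0000
  joint[1] = (0.0000, 0.0000) + 1.4 * (0.0000, 1.0000) = (0.0000 + 0.0000, 0.0000 + 1.4000) = (0.0000, 1.4000)
link 1: phi[1] = 90 + 70 = 160 deg
  cos(160 deg) = -0.9397, sin(160 deg) = 0.3420
  joint[2] = (0.0000, 1.4000) + 6.3 * (-0.9397, 0.3420) = (0.0000 + -5.9201, 1.4000 + 2.1547) = (-5.9201, 3.5547)
link 2: phi[2] = 90 + 70 + 200 = 360 deg
  cos(360 deg) = 1.0000, sin(360 deg) = -0.0000
  joint[3] = (-5.9201, 3.5547) + 9 * (1.0000, -0.0000) = (-5.9201 + 9.0000, 3.5547 + -0.0000) = (3.0799, 3.5547)
End effector: (3.0799, 3.5547)

Answer: 3.0799 3.5547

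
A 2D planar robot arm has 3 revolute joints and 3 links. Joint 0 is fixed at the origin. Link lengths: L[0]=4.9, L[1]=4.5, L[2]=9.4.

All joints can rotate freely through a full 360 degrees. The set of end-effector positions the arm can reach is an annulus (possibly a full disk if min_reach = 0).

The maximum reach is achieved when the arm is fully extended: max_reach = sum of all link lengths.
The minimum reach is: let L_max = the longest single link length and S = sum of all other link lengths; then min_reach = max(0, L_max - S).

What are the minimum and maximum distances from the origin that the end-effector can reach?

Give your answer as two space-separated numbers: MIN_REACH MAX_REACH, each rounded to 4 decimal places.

Answer: 0.0000 18.8000

Derivation:
Link lengths: [4.9, 4.5, 9.4]
max_reach = 4.9 + 4.5 + 9.4 = 18.8
L_max = max([4.9, 4.5, 9.4]) = 9.4
S (sum of others) = 18.8 - 9.4 = 9.4
min_reach = max(0, 9.4 - 9.4) = max(0, 0) = 0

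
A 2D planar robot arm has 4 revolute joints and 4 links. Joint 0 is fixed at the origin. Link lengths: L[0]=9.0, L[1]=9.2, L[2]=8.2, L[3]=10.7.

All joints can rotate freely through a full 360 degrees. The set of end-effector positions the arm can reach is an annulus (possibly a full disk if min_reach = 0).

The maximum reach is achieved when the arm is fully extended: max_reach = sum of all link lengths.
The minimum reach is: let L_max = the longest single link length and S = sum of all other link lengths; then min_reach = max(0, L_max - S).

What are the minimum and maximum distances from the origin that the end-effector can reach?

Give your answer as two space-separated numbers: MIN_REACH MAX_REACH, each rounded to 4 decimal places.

Answer: 0.0000 37.1000

Derivation:
Link lengths: [9.0, 9.2, 8.2, 10.7]
max_reach = 9 + 9.2 + 8.2 + 10.7 = 37.1
L_max = max([9.0, 9.2, 8.2, 10.7]) = 10.7
S (sum of others) = 37.1 - 10.7 = 26.4
min_reach = max(0, 10.7 - 26.4) = max(0, -15.7) = 0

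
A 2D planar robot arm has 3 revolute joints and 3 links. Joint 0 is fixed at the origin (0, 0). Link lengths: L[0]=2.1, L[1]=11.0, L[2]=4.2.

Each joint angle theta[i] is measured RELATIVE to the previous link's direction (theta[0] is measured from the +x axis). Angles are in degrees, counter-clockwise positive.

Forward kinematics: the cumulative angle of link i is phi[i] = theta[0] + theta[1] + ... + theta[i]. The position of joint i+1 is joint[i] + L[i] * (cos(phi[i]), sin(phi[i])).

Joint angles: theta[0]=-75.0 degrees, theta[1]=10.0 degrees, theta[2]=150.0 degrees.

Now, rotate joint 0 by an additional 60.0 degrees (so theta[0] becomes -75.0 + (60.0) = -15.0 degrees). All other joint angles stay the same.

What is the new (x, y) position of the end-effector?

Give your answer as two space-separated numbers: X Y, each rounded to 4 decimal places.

joint[0] = (0.0000, 0.0000)  (base)
link 0: phi[0] = -15 = -15 deg
  cos(-15 deg) = 0.9659, sin(-15 deg) = -0.2588
  joint[1] = (0.0000, 0.0000) + 2.1 * (0.9659, -0.2588) = (0.0000 + 2.0284, 0.0000 + -0.5435) = (2.0284, -0.5435)
link 1: phi[1] = -15 + 10 = -5 deg
  cos(-5 deg) = 0.9962, sin(-5 deg) = -0.0872
  joint[2] = (2.0284, -0.5435) + 11 * (0.9962, -0.0872) = (2.0284 + 10.9581, -0.5435 + -0.9587) = (12.9866, -1.5022)
link 2: phi[2] = -15 + 10 + 150 = 145 deg
  cos(145 deg) = -0.8192, sin(145 deg) = 0.5736
  joint[3] = (12.9866, -1.5022) + 4.2 * (-0.8192, 0.5736) = (12.9866 + -3.4404, -1.5022 + 2.4090) = (9.5461, 0.9068)
End effector: (9.5461, 0.9068)

Answer: 9.5461 0.9068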